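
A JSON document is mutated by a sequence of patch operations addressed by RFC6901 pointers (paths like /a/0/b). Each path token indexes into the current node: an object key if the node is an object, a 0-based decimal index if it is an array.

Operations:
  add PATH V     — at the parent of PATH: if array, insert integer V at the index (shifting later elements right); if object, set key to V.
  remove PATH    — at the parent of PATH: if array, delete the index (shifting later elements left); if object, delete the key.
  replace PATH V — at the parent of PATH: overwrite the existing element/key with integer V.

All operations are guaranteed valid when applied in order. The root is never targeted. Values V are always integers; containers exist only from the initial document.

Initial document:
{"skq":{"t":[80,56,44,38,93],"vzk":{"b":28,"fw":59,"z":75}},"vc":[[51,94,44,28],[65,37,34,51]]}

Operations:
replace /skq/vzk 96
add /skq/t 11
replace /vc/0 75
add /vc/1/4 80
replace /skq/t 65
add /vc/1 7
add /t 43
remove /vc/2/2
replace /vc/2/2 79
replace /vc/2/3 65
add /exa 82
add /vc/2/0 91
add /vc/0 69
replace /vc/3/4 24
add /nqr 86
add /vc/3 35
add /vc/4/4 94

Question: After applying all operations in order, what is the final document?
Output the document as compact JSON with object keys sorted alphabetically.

After op 1 (replace /skq/vzk 96): {"skq":{"t":[80,56,44,38,93],"vzk":96},"vc":[[51,94,44,28],[65,37,34,51]]}
After op 2 (add /skq/t 11): {"skq":{"t":11,"vzk":96},"vc":[[51,94,44,28],[65,37,34,51]]}
After op 3 (replace /vc/0 75): {"skq":{"t":11,"vzk":96},"vc":[75,[65,37,34,51]]}
After op 4 (add /vc/1/4 80): {"skq":{"t":11,"vzk":96},"vc":[75,[65,37,34,51,80]]}
After op 5 (replace /skq/t 65): {"skq":{"t":65,"vzk":96},"vc":[75,[65,37,34,51,80]]}
After op 6 (add /vc/1 7): {"skq":{"t":65,"vzk":96},"vc":[75,7,[65,37,34,51,80]]}
After op 7 (add /t 43): {"skq":{"t":65,"vzk":96},"t":43,"vc":[75,7,[65,37,34,51,80]]}
After op 8 (remove /vc/2/2): {"skq":{"t":65,"vzk":96},"t":43,"vc":[75,7,[65,37,51,80]]}
After op 9 (replace /vc/2/2 79): {"skq":{"t":65,"vzk":96},"t":43,"vc":[75,7,[65,37,79,80]]}
After op 10 (replace /vc/2/3 65): {"skq":{"t":65,"vzk":96},"t":43,"vc":[75,7,[65,37,79,65]]}
After op 11 (add /exa 82): {"exa":82,"skq":{"t":65,"vzk":96},"t":43,"vc":[75,7,[65,37,79,65]]}
After op 12 (add /vc/2/0 91): {"exa":82,"skq":{"t":65,"vzk":96},"t":43,"vc":[75,7,[91,65,37,79,65]]}
After op 13 (add /vc/0 69): {"exa":82,"skq":{"t":65,"vzk":96},"t":43,"vc":[69,75,7,[91,65,37,79,65]]}
After op 14 (replace /vc/3/4 24): {"exa":82,"skq":{"t":65,"vzk":96},"t":43,"vc":[69,75,7,[91,65,37,79,24]]}
After op 15 (add /nqr 86): {"exa":82,"nqr":86,"skq":{"t":65,"vzk":96},"t":43,"vc":[69,75,7,[91,65,37,79,24]]}
After op 16 (add /vc/3 35): {"exa":82,"nqr":86,"skq":{"t":65,"vzk":96},"t":43,"vc":[69,75,7,35,[91,65,37,79,24]]}
After op 17 (add /vc/4/4 94): {"exa":82,"nqr":86,"skq":{"t":65,"vzk":96},"t":43,"vc":[69,75,7,35,[91,65,37,79,94,24]]}

Answer: {"exa":82,"nqr":86,"skq":{"t":65,"vzk":96},"t":43,"vc":[69,75,7,35,[91,65,37,79,94,24]]}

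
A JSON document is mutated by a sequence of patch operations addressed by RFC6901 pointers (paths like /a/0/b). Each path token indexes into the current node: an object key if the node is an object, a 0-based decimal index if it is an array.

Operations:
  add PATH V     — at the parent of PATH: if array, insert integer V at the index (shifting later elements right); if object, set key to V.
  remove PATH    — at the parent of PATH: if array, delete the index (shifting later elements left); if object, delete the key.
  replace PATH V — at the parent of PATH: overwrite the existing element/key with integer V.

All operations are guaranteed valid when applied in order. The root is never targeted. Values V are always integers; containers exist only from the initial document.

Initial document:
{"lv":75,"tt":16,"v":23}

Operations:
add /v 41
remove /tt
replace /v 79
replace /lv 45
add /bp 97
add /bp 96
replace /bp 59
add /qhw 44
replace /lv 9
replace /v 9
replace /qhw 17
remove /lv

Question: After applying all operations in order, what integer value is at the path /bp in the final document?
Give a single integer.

Answer: 59

Derivation:
After op 1 (add /v 41): {"lv":75,"tt":16,"v":41}
After op 2 (remove /tt): {"lv":75,"v":41}
After op 3 (replace /v 79): {"lv":75,"v":79}
After op 4 (replace /lv 45): {"lv":45,"v":79}
After op 5 (add /bp 97): {"bp":97,"lv":45,"v":79}
After op 6 (add /bp 96): {"bp":96,"lv":45,"v":79}
After op 7 (replace /bp 59): {"bp":59,"lv":45,"v":79}
After op 8 (add /qhw 44): {"bp":59,"lv":45,"qhw":44,"v":79}
After op 9 (replace /lv 9): {"bp":59,"lv":9,"qhw":44,"v":79}
After op 10 (replace /v 9): {"bp":59,"lv":9,"qhw":44,"v":9}
After op 11 (replace /qhw 17): {"bp":59,"lv":9,"qhw":17,"v":9}
After op 12 (remove /lv): {"bp":59,"qhw":17,"v":9}
Value at /bp: 59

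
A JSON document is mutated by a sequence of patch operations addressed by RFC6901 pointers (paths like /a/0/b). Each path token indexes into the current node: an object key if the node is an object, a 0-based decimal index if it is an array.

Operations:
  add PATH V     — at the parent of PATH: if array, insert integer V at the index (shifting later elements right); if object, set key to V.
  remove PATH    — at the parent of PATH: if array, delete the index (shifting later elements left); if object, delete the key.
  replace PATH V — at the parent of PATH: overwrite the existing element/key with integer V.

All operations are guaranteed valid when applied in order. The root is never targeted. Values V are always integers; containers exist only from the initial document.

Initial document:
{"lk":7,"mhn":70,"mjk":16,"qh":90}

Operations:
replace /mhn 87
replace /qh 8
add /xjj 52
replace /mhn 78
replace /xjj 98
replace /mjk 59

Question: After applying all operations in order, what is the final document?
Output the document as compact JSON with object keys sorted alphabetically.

Answer: {"lk":7,"mhn":78,"mjk":59,"qh":8,"xjj":98}

Derivation:
After op 1 (replace /mhn 87): {"lk":7,"mhn":87,"mjk":16,"qh":90}
After op 2 (replace /qh 8): {"lk":7,"mhn":87,"mjk":16,"qh":8}
After op 3 (add /xjj 52): {"lk":7,"mhn":87,"mjk":16,"qh":8,"xjj":52}
After op 4 (replace /mhn 78): {"lk":7,"mhn":78,"mjk":16,"qh":8,"xjj":52}
After op 5 (replace /xjj 98): {"lk":7,"mhn":78,"mjk":16,"qh":8,"xjj":98}
After op 6 (replace /mjk 59): {"lk":7,"mhn":78,"mjk":59,"qh":8,"xjj":98}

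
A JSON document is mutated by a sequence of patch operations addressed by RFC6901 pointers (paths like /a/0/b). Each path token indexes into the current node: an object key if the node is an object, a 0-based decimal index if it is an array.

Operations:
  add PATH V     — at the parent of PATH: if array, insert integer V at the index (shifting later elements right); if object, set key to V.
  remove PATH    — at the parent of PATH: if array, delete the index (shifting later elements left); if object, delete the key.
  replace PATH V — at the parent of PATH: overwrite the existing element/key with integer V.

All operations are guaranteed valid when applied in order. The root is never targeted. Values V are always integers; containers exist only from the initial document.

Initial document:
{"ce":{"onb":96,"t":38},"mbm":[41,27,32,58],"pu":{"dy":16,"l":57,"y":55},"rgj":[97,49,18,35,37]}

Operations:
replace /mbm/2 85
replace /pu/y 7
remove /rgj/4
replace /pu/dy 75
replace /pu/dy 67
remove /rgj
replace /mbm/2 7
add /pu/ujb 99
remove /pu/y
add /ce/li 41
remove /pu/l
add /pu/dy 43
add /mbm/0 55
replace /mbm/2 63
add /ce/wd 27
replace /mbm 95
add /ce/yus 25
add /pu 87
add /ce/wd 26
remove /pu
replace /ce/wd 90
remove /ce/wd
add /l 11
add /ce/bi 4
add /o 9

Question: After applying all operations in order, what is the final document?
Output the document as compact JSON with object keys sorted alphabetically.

Answer: {"ce":{"bi":4,"li":41,"onb":96,"t":38,"yus":25},"l":11,"mbm":95,"o":9}

Derivation:
After op 1 (replace /mbm/2 85): {"ce":{"onb":96,"t":38},"mbm":[41,27,85,58],"pu":{"dy":16,"l":57,"y":55},"rgj":[97,49,18,35,37]}
After op 2 (replace /pu/y 7): {"ce":{"onb":96,"t":38},"mbm":[41,27,85,58],"pu":{"dy":16,"l":57,"y":7},"rgj":[97,49,18,35,37]}
After op 3 (remove /rgj/4): {"ce":{"onb":96,"t":38},"mbm":[41,27,85,58],"pu":{"dy":16,"l":57,"y":7},"rgj":[97,49,18,35]}
After op 4 (replace /pu/dy 75): {"ce":{"onb":96,"t":38},"mbm":[41,27,85,58],"pu":{"dy":75,"l":57,"y":7},"rgj":[97,49,18,35]}
After op 5 (replace /pu/dy 67): {"ce":{"onb":96,"t":38},"mbm":[41,27,85,58],"pu":{"dy":67,"l":57,"y":7},"rgj":[97,49,18,35]}
After op 6 (remove /rgj): {"ce":{"onb":96,"t":38},"mbm":[41,27,85,58],"pu":{"dy":67,"l":57,"y":7}}
After op 7 (replace /mbm/2 7): {"ce":{"onb":96,"t":38},"mbm":[41,27,7,58],"pu":{"dy":67,"l":57,"y":7}}
After op 8 (add /pu/ujb 99): {"ce":{"onb":96,"t":38},"mbm":[41,27,7,58],"pu":{"dy":67,"l":57,"ujb":99,"y":7}}
After op 9 (remove /pu/y): {"ce":{"onb":96,"t":38},"mbm":[41,27,7,58],"pu":{"dy":67,"l":57,"ujb":99}}
After op 10 (add /ce/li 41): {"ce":{"li":41,"onb":96,"t":38},"mbm":[41,27,7,58],"pu":{"dy":67,"l":57,"ujb":99}}
After op 11 (remove /pu/l): {"ce":{"li":41,"onb":96,"t":38},"mbm":[41,27,7,58],"pu":{"dy":67,"ujb":99}}
After op 12 (add /pu/dy 43): {"ce":{"li":41,"onb":96,"t":38},"mbm":[41,27,7,58],"pu":{"dy":43,"ujb":99}}
After op 13 (add /mbm/0 55): {"ce":{"li":41,"onb":96,"t":38},"mbm":[55,41,27,7,58],"pu":{"dy":43,"ujb":99}}
After op 14 (replace /mbm/2 63): {"ce":{"li":41,"onb":96,"t":38},"mbm":[55,41,63,7,58],"pu":{"dy":43,"ujb":99}}
After op 15 (add /ce/wd 27): {"ce":{"li":41,"onb":96,"t":38,"wd":27},"mbm":[55,41,63,7,58],"pu":{"dy":43,"ujb":99}}
After op 16 (replace /mbm 95): {"ce":{"li":41,"onb":96,"t":38,"wd":27},"mbm":95,"pu":{"dy":43,"ujb":99}}
After op 17 (add /ce/yus 25): {"ce":{"li":41,"onb":96,"t":38,"wd":27,"yus":25},"mbm":95,"pu":{"dy":43,"ujb":99}}
After op 18 (add /pu 87): {"ce":{"li":41,"onb":96,"t":38,"wd":27,"yus":25},"mbm":95,"pu":87}
After op 19 (add /ce/wd 26): {"ce":{"li":41,"onb":96,"t":38,"wd":26,"yus":25},"mbm":95,"pu":87}
After op 20 (remove /pu): {"ce":{"li":41,"onb":96,"t":38,"wd":26,"yus":25},"mbm":95}
After op 21 (replace /ce/wd 90): {"ce":{"li":41,"onb":96,"t":38,"wd":90,"yus":25},"mbm":95}
After op 22 (remove /ce/wd): {"ce":{"li":41,"onb":96,"t":38,"yus":25},"mbm":95}
After op 23 (add /l 11): {"ce":{"li":41,"onb":96,"t":38,"yus":25},"l":11,"mbm":95}
After op 24 (add /ce/bi 4): {"ce":{"bi":4,"li":41,"onb":96,"t":38,"yus":25},"l":11,"mbm":95}
After op 25 (add /o 9): {"ce":{"bi":4,"li":41,"onb":96,"t":38,"yus":25},"l":11,"mbm":95,"o":9}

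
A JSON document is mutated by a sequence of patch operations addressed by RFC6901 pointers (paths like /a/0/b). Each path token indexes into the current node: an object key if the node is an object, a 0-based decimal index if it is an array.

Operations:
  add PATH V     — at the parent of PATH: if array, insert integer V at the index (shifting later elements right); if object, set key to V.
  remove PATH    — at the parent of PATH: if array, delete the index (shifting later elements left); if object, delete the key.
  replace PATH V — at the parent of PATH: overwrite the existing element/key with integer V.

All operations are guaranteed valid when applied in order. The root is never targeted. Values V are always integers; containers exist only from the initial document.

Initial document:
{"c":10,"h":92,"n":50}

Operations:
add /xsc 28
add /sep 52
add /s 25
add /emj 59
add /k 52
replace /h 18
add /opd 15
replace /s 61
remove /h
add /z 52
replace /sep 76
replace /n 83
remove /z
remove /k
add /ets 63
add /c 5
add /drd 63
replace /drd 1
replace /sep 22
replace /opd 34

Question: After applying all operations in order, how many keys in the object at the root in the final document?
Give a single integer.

Answer: 9

Derivation:
After op 1 (add /xsc 28): {"c":10,"h":92,"n":50,"xsc":28}
After op 2 (add /sep 52): {"c":10,"h":92,"n":50,"sep":52,"xsc":28}
After op 3 (add /s 25): {"c":10,"h":92,"n":50,"s":25,"sep":52,"xsc":28}
After op 4 (add /emj 59): {"c":10,"emj":59,"h":92,"n":50,"s":25,"sep":52,"xsc":28}
After op 5 (add /k 52): {"c":10,"emj":59,"h":92,"k":52,"n":50,"s":25,"sep":52,"xsc":28}
After op 6 (replace /h 18): {"c":10,"emj":59,"h":18,"k":52,"n":50,"s":25,"sep":52,"xsc":28}
After op 7 (add /opd 15): {"c":10,"emj":59,"h":18,"k":52,"n":50,"opd":15,"s":25,"sep":52,"xsc":28}
After op 8 (replace /s 61): {"c":10,"emj":59,"h":18,"k":52,"n":50,"opd":15,"s":61,"sep":52,"xsc":28}
After op 9 (remove /h): {"c":10,"emj":59,"k":52,"n":50,"opd":15,"s":61,"sep":52,"xsc":28}
After op 10 (add /z 52): {"c":10,"emj":59,"k":52,"n":50,"opd":15,"s":61,"sep":52,"xsc":28,"z":52}
After op 11 (replace /sep 76): {"c":10,"emj":59,"k":52,"n":50,"opd":15,"s":61,"sep":76,"xsc":28,"z":52}
After op 12 (replace /n 83): {"c":10,"emj":59,"k":52,"n":83,"opd":15,"s":61,"sep":76,"xsc":28,"z":52}
After op 13 (remove /z): {"c":10,"emj":59,"k":52,"n":83,"opd":15,"s":61,"sep":76,"xsc":28}
After op 14 (remove /k): {"c":10,"emj":59,"n":83,"opd":15,"s":61,"sep":76,"xsc":28}
After op 15 (add /ets 63): {"c":10,"emj":59,"ets":63,"n":83,"opd":15,"s":61,"sep":76,"xsc":28}
After op 16 (add /c 5): {"c":5,"emj":59,"ets":63,"n":83,"opd":15,"s":61,"sep":76,"xsc":28}
After op 17 (add /drd 63): {"c":5,"drd":63,"emj":59,"ets":63,"n":83,"opd":15,"s":61,"sep":76,"xsc":28}
After op 18 (replace /drd 1): {"c":5,"drd":1,"emj":59,"ets":63,"n":83,"opd":15,"s":61,"sep":76,"xsc":28}
After op 19 (replace /sep 22): {"c":5,"drd":1,"emj":59,"ets":63,"n":83,"opd":15,"s":61,"sep":22,"xsc":28}
After op 20 (replace /opd 34): {"c":5,"drd":1,"emj":59,"ets":63,"n":83,"opd":34,"s":61,"sep":22,"xsc":28}
Size at the root: 9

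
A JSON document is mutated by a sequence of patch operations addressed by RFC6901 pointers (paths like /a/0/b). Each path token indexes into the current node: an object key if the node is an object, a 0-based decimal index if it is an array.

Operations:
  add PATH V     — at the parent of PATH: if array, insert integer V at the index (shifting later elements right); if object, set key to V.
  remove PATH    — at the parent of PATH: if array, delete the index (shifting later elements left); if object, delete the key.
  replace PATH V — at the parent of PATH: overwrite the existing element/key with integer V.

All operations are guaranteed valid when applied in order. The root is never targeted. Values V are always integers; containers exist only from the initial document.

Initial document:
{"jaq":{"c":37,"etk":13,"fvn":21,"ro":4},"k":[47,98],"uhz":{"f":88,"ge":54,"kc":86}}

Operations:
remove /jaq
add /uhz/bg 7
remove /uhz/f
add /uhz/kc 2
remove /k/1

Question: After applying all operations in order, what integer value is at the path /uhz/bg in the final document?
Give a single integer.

Answer: 7

Derivation:
After op 1 (remove /jaq): {"k":[47,98],"uhz":{"f":88,"ge":54,"kc":86}}
After op 2 (add /uhz/bg 7): {"k":[47,98],"uhz":{"bg":7,"f":88,"ge":54,"kc":86}}
After op 3 (remove /uhz/f): {"k":[47,98],"uhz":{"bg":7,"ge":54,"kc":86}}
After op 4 (add /uhz/kc 2): {"k":[47,98],"uhz":{"bg":7,"ge":54,"kc":2}}
After op 5 (remove /k/1): {"k":[47],"uhz":{"bg":7,"ge":54,"kc":2}}
Value at /uhz/bg: 7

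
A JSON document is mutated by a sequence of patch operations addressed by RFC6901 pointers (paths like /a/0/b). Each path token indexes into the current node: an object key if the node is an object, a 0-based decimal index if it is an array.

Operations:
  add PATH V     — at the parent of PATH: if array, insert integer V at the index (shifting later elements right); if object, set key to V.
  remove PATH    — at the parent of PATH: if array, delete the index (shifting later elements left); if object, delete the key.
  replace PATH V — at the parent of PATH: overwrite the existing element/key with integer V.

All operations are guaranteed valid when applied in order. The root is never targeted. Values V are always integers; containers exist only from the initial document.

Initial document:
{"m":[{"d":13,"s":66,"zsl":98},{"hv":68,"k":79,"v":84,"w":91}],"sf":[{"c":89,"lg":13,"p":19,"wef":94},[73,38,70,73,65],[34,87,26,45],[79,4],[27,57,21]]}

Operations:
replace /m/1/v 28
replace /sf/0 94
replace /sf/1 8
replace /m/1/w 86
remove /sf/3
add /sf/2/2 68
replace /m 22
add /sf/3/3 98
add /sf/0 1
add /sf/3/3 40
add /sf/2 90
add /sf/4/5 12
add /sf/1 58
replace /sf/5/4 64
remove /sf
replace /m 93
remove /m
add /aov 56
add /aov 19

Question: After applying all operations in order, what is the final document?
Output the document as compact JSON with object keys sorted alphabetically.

Answer: {"aov":19}

Derivation:
After op 1 (replace /m/1/v 28): {"m":[{"d":13,"s":66,"zsl":98},{"hv":68,"k":79,"v":28,"w":91}],"sf":[{"c":89,"lg":13,"p":19,"wef":94},[73,38,70,73,65],[34,87,26,45],[79,4],[27,57,21]]}
After op 2 (replace /sf/0 94): {"m":[{"d":13,"s":66,"zsl":98},{"hv":68,"k":79,"v":28,"w":91}],"sf":[94,[73,38,70,73,65],[34,87,26,45],[79,4],[27,57,21]]}
After op 3 (replace /sf/1 8): {"m":[{"d":13,"s":66,"zsl":98},{"hv":68,"k":79,"v":28,"w":91}],"sf":[94,8,[34,87,26,45],[79,4],[27,57,21]]}
After op 4 (replace /m/1/w 86): {"m":[{"d":13,"s":66,"zsl":98},{"hv":68,"k":79,"v":28,"w":86}],"sf":[94,8,[34,87,26,45],[79,4],[27,57,21]]}
After op 5 (remove /sf/3): {"m":[{"d":13,"s":66,"zsl":98},{"hv":68,"k":79,"v":28,"w":86}],"sf":[94,8,[34,87,26,45],[27,57,21]]}
After op 6 (add /sf/2/2 68): {"m":[{"d":13,"s":66,"zsl":98},{"hv":68,"k":79,"v":28,"w":86}],"sf":[94,8,[34,87,68,26,45],[27,57,21]]}
After op 7 (replace /m 22): {"m":22,"sf":[94,8,[34,87,68,26,45],[27,57,21]]}
After op 8 (add /sf/3/3 98): {"m":22,"sf":[94,8,[34,87,68,26,45],[27,57,21,98]]}
After op 9 (add /sf/0 1): {"m":22,"sf":[1,94,8,[34,87,68,26,45],[27,57,21,98]]}
After op 10 (add /sf/3/3 40): {"m":22,"sf":[1,94,8,[34,87,68,40,26,45],[27,57,21,98]]}
After op 11 (add /sf/2 90): {"m":22,"sf":[1,94,90,8,[34,87,68,40,26,45],[27,57,21,98]]}
After op 12 (add /sf/4/5 12): {"m":22,"sf":[1,94,90,8,[34,87,68,40,26,12,45],[27,57,21,98]]}
After op 13 (add /sf/1 58): {"m":22,"sf":[1,58,94,90,8,[34,87,68,40,26,12,45],[27,57,21,98]]}
After op 14 (replace /sf/5/4 64): {"m":22,"sf":[1,58,94,90,8,[34,87,68,40,64,12,45],[27,57,21,98]]}
After op 15 (remove /sf): {"m":22}
After op 16 (replace /m 93): {"m":93}
After op 17 (remove /m): {}
After op 18 (add /aov 56): {"aov":56}
After op 19 (add /aov 19): {"aov":19}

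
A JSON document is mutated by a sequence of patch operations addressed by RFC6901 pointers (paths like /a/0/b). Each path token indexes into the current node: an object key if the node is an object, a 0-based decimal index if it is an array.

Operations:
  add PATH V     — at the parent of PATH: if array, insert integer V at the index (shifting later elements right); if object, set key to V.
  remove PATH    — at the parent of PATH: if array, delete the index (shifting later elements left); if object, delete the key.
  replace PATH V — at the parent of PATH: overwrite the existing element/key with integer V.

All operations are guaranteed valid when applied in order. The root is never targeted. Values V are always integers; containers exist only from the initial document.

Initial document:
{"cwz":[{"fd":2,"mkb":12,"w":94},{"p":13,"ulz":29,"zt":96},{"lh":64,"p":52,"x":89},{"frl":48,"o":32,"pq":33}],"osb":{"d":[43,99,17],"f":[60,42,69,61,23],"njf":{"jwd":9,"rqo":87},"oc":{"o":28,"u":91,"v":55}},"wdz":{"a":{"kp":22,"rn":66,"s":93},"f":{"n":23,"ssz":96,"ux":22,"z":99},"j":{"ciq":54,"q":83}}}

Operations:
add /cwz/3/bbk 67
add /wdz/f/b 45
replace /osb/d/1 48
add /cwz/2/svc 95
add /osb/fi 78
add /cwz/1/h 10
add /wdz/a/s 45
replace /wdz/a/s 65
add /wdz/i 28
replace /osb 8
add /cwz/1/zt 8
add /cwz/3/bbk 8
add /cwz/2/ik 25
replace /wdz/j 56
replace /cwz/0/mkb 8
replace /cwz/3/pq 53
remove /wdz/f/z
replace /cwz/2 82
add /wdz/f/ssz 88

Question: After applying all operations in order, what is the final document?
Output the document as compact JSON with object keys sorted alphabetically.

Answer: {"cwz":[{"fd":2,"mkb":8,"w":94},{"h":10,"p":13,"ulz":29,"zt":8},82,{"bbk":8,"frl":48,"o":32,"pq":53}],"osb":8,"wdz":{"a":{"kp":22,"rn":66,"s":65},"f":{"b":45,"n":23,"ssz":88,"ux":22},"i":28,"j":56}}

Derivation:
After op 1 (add /cwz/3/bbk 67): {"cwz":[{"fd":2,"mkb":12,"w":94},{"p":13,"ulz":29,"zt":96},{"lh":64,"p":52,"x":89},{"bbk":67,"frl":48,"o":32,"pq":33}],"osb":{"d":[43,99,17],"f":[60,42,69,61,23],"njf":{"jwd":9,"rqo":87},"oc":{"o":28,"u":91,"v":55}},"wdz":{"a":{"kp":22,"rn":66,"s":93},"f":{"n":23,"ssz":96,"ux":22,"z":99},"j":{"ciq":54,"q":83}}}
After op 2 (add /wdz/f/b 45): {"cwz":[{"fd":2,"mkb":12,"w":94},{"p":13,"ulz":29,"zt":96},{"lh":64,"p":52,"x":89},{"bbk":67,"frl":48,"o":32,"pq":33}],"osb":{"d":[43,99,17],"f":[60,42,69,61,23],"njf":{"jwd":9,"rqo":87},"oc":{"o":28,"u":91,"v":55}},"wdz":{"a":{"kp":22,"rn":66,"s":93},"f":{"b":45,"n":23,"ssz":96,"ux":22,"z":99},"j":{"ciq":54,"q":83}}}
After op 3 (replace /osb/d/1 48): {"cwz":[{"fd":2,"mkb":12,"w":94},{"p":13,"ulz":29,"zt":96},{"lh":64,"p":52,"x":89},{"bbk":67,"frl":48,"o":32,"pq":33}],"osb":{"d":[43,48,17],"f":[60,42,69,61,23],"njf":{"jwd":9,"rqo":87},"oc":{"o":28,"u":91,"v":55}},"wdz":{"a":{"kp":22,"rn":66,"s":93},"f":{"b":45,"n":23,"ssz":96,"ux":22,"z":99},"j":{"ciq":54,"q":83}}}
After op 4 (add /cwz/2/svc 95): {"cwz":[{"fd":2,"mkb":12,"w":94},{"p":13,"ulz":29,"zt":96},{"lh":64,"p":52,"svc":95,"x":89},{"bbk":67,"frl":48,"o":32,"pq":33}],"osb":{"d":[43,48,17],"f":[60,42,69,61,23],"njf":{"jwd":9,"rqo":87},"oc":{"o":28,"u":91,"v":55}},"wdz":{"a":{"kp":22,"rn":66,"s":93},"f":{"b":45,"n":23,"ssz":96,"ux":22,"z":99},"j":{"ciq":54,"q":83}}}
After op 5 (add /osb/fi 78): {"cwz":[{"fd":2,"mkb":12,"w":94},{"p":13,"ulz":29,"zt":96},{"lh":64,"p":52,"svc":95,"x":89},{"bbk":67,"frl":48,"o":32,"pq":33}],"osb":{"d":[43,48,17],"f":[60,42,69,61,23],"fi":78,"njf":{"jwd":9,"rqo":87},"oc":{"o":28,"u":91,"v":55}},"wdz":{"a":{"kp":22,"rn":66,"s":93},"f":{"b":45,"n":23,"ssz":96,"ux":22,"z":99},"j":{"ciq":54,"q":83}}}
After op 6 (add /cwz/1/h 10): {"cwz":[{"fd":2,"mkb":12,"w":94},{"h":10,"p":13,"ulz":29,"zt":96},{"lh":64,"p":52,"svc":95,"x":89},{"bbk":67,"frl":48,"o":32,"pq":33}],"osb":{"d":[43,48,17],"f":[60,42,69,61,23],"fi":78,"njf":{"jwd":9,"rqo":87},"oc":{"o":28,"u":91,"v":55}},"wdz":{"a":{"kp":22,"rn":66,"s":93},"f":{"b":45,"n":23,"ssz":96,"ux":22,"z":99},"j":{"ciq":54,"q":83}}}
After op 7 (add /wdz/a/s 45): {"cwz":[{"fd":2,"mkb":12,"w":94},{"h":10,"p":13,"ulz":29,"zt":96},{"lh":64,"p":52,"svc":95,"x":89},{"bbk":67,"frl":48,"o":32,"pq":33}],"osb":{"d":[43,48,17],"f":[60,42,69,61,23],"fi":78,"njf":{"jwd":9,"rqo":87},"oc":{"o":28,"u":91,"v":55}},"wdz":{"a":{"kp":22,"rn":66,"s":45},"f":{"b":45,"n":23,"ssz":96,"ux":22,"z":99},"j":{"ciq":54,"q":83}}}
After op 8 (replace /wdz/a/s 65): {"cwz":[{"fd":2,"mkb":12,"w":94},{"h":10,"p":13,"ulz":29,"zt":96},{"lh":64,"p":52,"svc":95,"x":89},{"bbk":67,"frl":48,"o":32,"pq":33}],"osb":{"d":[43,48,17],"f":[60,42,69,61,23],"fi":78,"njf":{"jwd":9,"rqo":87},"oc":{"o":28,"u":91,"v":55}},"wdz":{"a":{"kp":22,"rn":66,"s":65},"f":{"b":45,"n":23,"ssz":96,"ux":22,"z":99},"j":{"ciq":54,"q":83}}}
After op 9 (add /wdz/i 28): {"cwz":[{"fd":2,"mkb":12,"w":94},{"h":10,"p":13,"ulz":29,"zt":96},{"lh":64,"p":52,"svc":95,"x":89},{"bbk":67,"frl":48,"o":32,"pq":33}],"osb":{"d":[43,48,17],"f":[60,42,69,61,23],"fi":78,"njf":{"jwd":9,"rqo":87},"oc":{"o":28,"u":91,"v":55}},"wdz":{"a":{"kp":22,"rn":66,"s":65},"f":{"b":45,"n":23,"ssz":96,"ux":22,"z":99},"i":28,"j":{"ciq":54,"q":83}}}
After op 10 (replace /osb 8): {"cwz":[{"fd":2,"mkb":12,"w":94},{"h":10,"p":13,"ulz":29,"zt":96},{"lh":64,"p":52,"svc":95,"x":89},{"bbk":67,"frl":48,"o":32,"pq":33}],"osb":8,"wdz":{"a":{"kp":22,"rn":66,"s":65},"f":{"b":45,"n":23,"ssz":96,"ux":22,"z":99},"i":28,"j":{"ciq":54,"q":83}}}
After op 11 (add /cwz/1/zt 8): {"cwz":[{"fd":2,"mkb":12,"w":94},{"h":10,"p":13,"ulz":29,"zt":8},{"lh":64,"p":52,"svc":95,"x":89},{"bbk":67,"frl":48,"o":32,"pq":33}],"osb":8,"wdz":{"a":{"kp":22,"rn":66,"s":65},"f":{"b":45,"n":23,"ssz":96,"ux":22,"z":99},"i":28,"j":{"ciq":54,"q":83}}}
After op 12 (add /cwz/3/bbk 8): {"cwz":[{"fd":2,"mkb":12,"w":94},{"h":10,"p":13,"ulz":29,"zt":8},{"lh":64,"p":52,"svc":95,"x":89},{"bbk":8,"frl":48,"o":32,"pq":33}],"osb":8,"wdz":{"a":{"kp":22,"rn":66,"s":65},"f":{"b":45,"n":23,"ssz":96,"ux":22,"z":99},"i":28,"j":{"ciq":54,"q":83}}}
After op 13 (add /cwz/2/ik 25): {"cwz":[{"fd":2,"mkb":12,"w":94},{"h":10,"p":13,"ulz":29,"zt":8},{"ik":25,"lh":64,"p":52,"svc":95,"x":89},{"bbk":8,"frl":48,"o":32,"pq":33}],"osb":8,"wdz":{"a":{"kp":22,"rn":66,"s":65},"f":{"b":45,"n":23,"ssz":96,"ux":22,"z":99},"i":28,"j":{"ciq":54,"q":83}}}
After op 14 (replace /wdz/j 56): {"cwz":[{"fd":2,"mkb":12,"w":94},{"h":10,"p":13,"ulz":29,"zt":8},{"ik":25,"lh":64,"p":52,"svc":95,"x":89},{"bbk":8,"frl":48,"o":32,"pq":33}],"osb":8,"wdz":{"a":{"kp":22,"rn":66,"s":65},"f":{"b":45,"n":23,"ssz":96,"ux":22,"z":99},"i":28,"j":56}}
After op 15 (replace /cwz/0/mkb 8): {"cwz":[{"fd":2,"mkb":8,"w":94},{"h":10,"p":13,"ulz":29,"zt":8},{"ik":25,"lh":64,"p":52,"svc":95,"x":89},{"bbk":8,"frl":48,"o":32,"pq":33}],"osb":8,"wdz":{"a":{"kp":22,"rn":66,"s":65},"f":{"b":45,"n":23,"ssz":96,"ux":22,"z":99},"i":28,"j":56}}
After op 16 (replace /cwz/3/pq 53): {"cwz":[{"fd":2,"mkb":8,"w":94},{"h":10,"p":13,"ulz":29,"zt":8},{"ik":25,"lh":64,"p":52,"svc":95,"x":89},{"bbk":8,"frl":48,"o":32,"pq":53}],"osb":8,"wdz":{"a":{"kp":22,"rn":66,"s":65},"f":{"b":45,"n":23,"ssz":96,"ux":22,"z":99},"i":28,"j":56}}
After op 17 (remove /wdz/f/z): {"cwz":[{"fd":2,"mkb":8,"w":94},{"h":10,"p":13,"ulz":29,"zt":8},{"ik":25,"lh":64,"p":52,"svc":95,"x":89},{"bbk":8,"frl":48,"o":32,"pq":53}],"osb":8,"wdz":{"a":{"kp":22,"rn":66,"s":65},"f":{"b":45,"n":23,"ssz":96,"ux":22},"i":28,"j":56}}
After op 18 (replace /cwz/2 82): {"cwz":[{"fd":2,"mkb":8,"w":94},{"h":10,"p":13,"ulz":29,"zt":8},82,{"bbk":8,"frl":48,"o":32,"pq":53}],"osb":8,"wdz":{"a":{"kp":22,"rn":66,"s":65},"f":{"b":45,"n":23,"ssz":96,"ux":22},"i":28,"j":56}}
After op 19 (add /wdz/f/ssz 88): {"cwz":[{"fd":2,"mkb":8,"w":94},{"h":10,"p":13,"ulz":29,"zt":8},82,{"bbk":8,"frl":48,"o":32,"pq":53}],"osb":8,"wdz":{"a":{"kp":22,"rn":66,"s":65},"f":{"b":45,"n":23,"ssz":88,"ux":22},"i":28,"j":56}}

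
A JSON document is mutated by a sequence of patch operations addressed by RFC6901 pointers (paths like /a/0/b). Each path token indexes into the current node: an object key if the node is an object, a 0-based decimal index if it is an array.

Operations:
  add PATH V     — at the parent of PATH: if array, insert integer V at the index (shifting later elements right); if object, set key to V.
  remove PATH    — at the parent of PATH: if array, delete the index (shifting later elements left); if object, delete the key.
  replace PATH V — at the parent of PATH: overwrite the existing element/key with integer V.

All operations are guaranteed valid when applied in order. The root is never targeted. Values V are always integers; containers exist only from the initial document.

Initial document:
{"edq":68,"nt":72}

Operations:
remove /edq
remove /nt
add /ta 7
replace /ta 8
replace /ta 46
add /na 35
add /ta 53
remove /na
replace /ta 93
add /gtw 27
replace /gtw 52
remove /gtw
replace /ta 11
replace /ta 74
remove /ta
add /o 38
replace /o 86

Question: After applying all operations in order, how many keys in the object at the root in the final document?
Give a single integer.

After op 1 (remove /edq): {"nt":72}
After op 2 (remove /nt): {}
After op 3 (add /ta 7): {"ta":7}
After op 4 (replace /ta 8): {"ta":8}
After op 5 (replace /ta 46): {"ta":46}
After op 6 (add /na 35): {"na":35,"ta":46}
After op 7 (add /ta 53): {"na":35,"ta":53}
After op 8 (remove /na): {"ta":53}
After op 9 (replace /ta 93): {"ta":93}
After op 10 (add /gtw 27): {"gtw":27,"ta":93}
After op 11 (replace /gtw 52): {"gtw":52,"ta":93}
After op 12 (remove /gtw): {"ta":93}
After op 13 (replace /ta 11): {"ta":11}
After op 14 (replace /ta 74): {"ta":74}
After op 15 (remove /ta): {}
After op 16 (add /o 38): {"o":38}
After op 17 (replace /o 86): {"o":86}
Size at the root: 1

Answer: 1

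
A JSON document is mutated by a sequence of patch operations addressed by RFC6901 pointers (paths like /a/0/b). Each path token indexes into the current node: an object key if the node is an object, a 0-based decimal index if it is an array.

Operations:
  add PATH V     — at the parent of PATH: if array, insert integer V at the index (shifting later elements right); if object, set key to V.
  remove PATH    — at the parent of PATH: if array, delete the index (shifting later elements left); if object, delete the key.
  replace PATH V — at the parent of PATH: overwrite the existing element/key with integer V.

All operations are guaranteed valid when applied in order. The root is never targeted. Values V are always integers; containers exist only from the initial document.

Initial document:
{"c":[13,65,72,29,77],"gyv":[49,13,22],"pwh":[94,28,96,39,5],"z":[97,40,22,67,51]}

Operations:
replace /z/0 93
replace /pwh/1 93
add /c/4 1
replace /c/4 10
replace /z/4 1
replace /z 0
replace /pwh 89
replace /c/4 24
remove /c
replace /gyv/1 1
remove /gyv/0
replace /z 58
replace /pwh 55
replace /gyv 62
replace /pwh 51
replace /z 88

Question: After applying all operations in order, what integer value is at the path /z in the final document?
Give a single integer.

After op 1 (replace /z/0 93): {"c":[13,65,72,29,77],"gyv":[49,13,22],"pwh":[94,28,96,39,5],"z":[93,40,22,67,51]}
After op 2 (replace /pwh/1 93): {"c":[13,65,72,29,77],"gyv":[49,13,22],"pwh":[94,93,96,39,5],"z":[93,40,22,67,51]}
After op 3 (add /c/4 1): {"c":[13,65,72,29,1,77],"gyv":[49,13,22],"pwh":[94,93,96,39,5],"z":[93,40,22,67,51]}
After op 4 (replace /c/4 10): {"c":[13,65,72,29,10,77],"gyv":[49,13,22],"pwh":[94,93,96,39,5],"z":[93,40,22,67,51]}
After op 5 (replace /z/4 1): {"c":[13,65,72,29,10,77],"gyv":[49,13,22],"pwh":[94,93,96,39,5],"z":[93,40,22,67,1]}
After op 6 (replace /z 0): {"c":[13,65,72,29,10,77],"gyv":[49,13,22],"pwh":[94,93,96,39,5],"z":0}
After op 7 (replace /pwh 89): {"c":[13,65,72,29,10,77],"gyv":[49,13,22],"pwh":89,"z":0}
After op 8 (replace /c/4 24): {"c":[13,65,72,29,24,77],"gyv":[49,13,22],"pwh":89,"z":0}
After op 9 (remove /c): {"gyv":[49,13,22],"pwh":89,"z":0}
After op 10 (replace /gyv/1 1): {"gyv":[49,1,22],"pwh":89,"z":0}
After op 11 (remove /gyv/0): {"gyv":[1,22],"pwh":89,"z":0}
After op 12 (replace /z 58): {"gyv":[1,22],"pwh":89,"z":58}
After op 13 (replace /pwh 55): {"gyv":[1,22],"pwh":55,"z":58}
After op 14 (replace /gyv 62): {"gyv":62,"pwh":55,"z":58}
After op 15 (replace /pwh 51): {"gyv":62,"pwh":51,"z":58}
After op 16 (replace /z 88): {"gyv":62,"pwh":51,"z":88}
Value at /z: 88

Answer: 88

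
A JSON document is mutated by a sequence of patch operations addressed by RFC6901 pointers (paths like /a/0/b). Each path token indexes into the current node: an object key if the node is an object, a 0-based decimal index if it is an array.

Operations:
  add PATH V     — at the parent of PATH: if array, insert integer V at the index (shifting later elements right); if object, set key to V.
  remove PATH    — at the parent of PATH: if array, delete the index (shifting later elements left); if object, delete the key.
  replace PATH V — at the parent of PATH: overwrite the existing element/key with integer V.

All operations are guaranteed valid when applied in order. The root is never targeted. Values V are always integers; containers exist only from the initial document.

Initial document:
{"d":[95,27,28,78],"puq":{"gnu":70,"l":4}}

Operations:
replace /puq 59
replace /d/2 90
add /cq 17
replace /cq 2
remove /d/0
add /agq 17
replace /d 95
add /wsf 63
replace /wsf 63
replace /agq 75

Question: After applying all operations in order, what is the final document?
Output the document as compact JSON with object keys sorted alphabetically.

Answer: {"agq":75,"cq":2,"d":95,"puq":59,"wsf":63}

Derivation:
After op 1 (replace /puq 59): {"d":[95,27,28,78],"puq":59}
After op 2 (replace /d/2 90): {"d":[95,27,90,78],"puq":59}
After op 3 (add /cq 17): {"cq":17,"d":[95,27,90,78],"puq":59}
After op 4 (replace /cq 2): {"cq":2,"d":[95,27,90,78],"puq":59}
After op 5 (remove /d/0): {"cq":2,"d":[27,90,78],"puq":59}
After op 6 (add /agq 17): {"agq":17,"cq":2,"d":[27,90,78],"puq":59}
After op 7 (replace /d 95): {"agq":17,"cq":2,"d":95,"puq":59}
After op 8 (add /wsf 63): {"agq":17,"cq":2,"d":95,"puq":59,"wsf":63}
After op 9 (replace /wsf 63): {"agq":17,"cq":2,"d":95,"puq":59,"wsf":63}
After op 10 (replace /agq 75): {"agq":75,"cq":2,"d":95,"puq":59,"wsf":63}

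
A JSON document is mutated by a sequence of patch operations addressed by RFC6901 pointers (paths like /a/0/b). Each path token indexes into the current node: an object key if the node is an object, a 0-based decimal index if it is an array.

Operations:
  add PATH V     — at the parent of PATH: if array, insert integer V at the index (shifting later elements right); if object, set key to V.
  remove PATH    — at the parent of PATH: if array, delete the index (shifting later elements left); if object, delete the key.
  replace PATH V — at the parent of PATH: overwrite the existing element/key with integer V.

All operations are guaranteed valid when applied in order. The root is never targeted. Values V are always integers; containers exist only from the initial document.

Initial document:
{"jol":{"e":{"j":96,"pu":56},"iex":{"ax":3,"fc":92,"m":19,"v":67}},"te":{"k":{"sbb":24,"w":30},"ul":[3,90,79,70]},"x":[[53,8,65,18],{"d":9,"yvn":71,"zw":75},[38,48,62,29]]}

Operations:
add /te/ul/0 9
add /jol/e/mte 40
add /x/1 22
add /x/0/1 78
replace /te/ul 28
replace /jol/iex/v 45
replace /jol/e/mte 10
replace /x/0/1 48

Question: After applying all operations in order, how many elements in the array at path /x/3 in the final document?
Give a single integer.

Answer: 4

Derivation:
After op 1 (add /te/ul/0 9): {"jol":{"e":{"j":96,"pu":56},"iex":{"ax":3,"fc":92,"m":19,"v":67}},"te":{"k":{"sbb":24,"w":30},"ul":[9,3,90,79,70]},"x":[[53,8,65,18],{"d":9,"yvn":71,"zw":75},[38,48,62,29]]}
After op 2 (add /jol/e/mte 40): {"jol":{"e":{"j":96,"mte":40,"pu":56},"iex":{"ax":3,"fc":92,"m":19,"v":67}},"te":{"k":{"sbb":24,"w":30},"ul":[9,3,90,79,70]},"x":[[53,8,65,18],{"d":9,"yvn":71,"zw":75},[38,48,62,29]]}
After op 3 (add /x/1 22): {"jol":{"e":{"j":96,"mte":40,"pu":56},"iex":{"ax":3,"fc":92,"m":19,"v":67}},"te":{"k":{"sbb":24,"w":30},"ul":[9,3,90,79,70]},"x":[[53,8,65,18],22,{"d":9,"yvn":71,"zw":75},[38,48,62,29]]}
After op 4 (add /x/0/1 78): {"jol":{"e":{"j":96,"mte":40,"pu":56},"iex":{"ax":3,"fc":92,"m":19,"v":67}},"te":{"k":{"sbb":24,"w":30},"ul":[9,3,90,79,70]},"x":[[53,78,8,65,18],22,{"d":9,"yvn":71,"zw":75},[38,48,62,29]]}
After op 5 (replace /te/ul 28): {"jol":{"e":{"j":96,"mte":40,"pu":56},"iex":{"ax":3,"fc":92,"m":19,"v":67}},"te":{"k":{"sbb":24,"w":30},"ul":28},"x":[[53,78,8,65,18],22,{"d":9,"yvn":71,"zw":75},[38,48,62,29]]}
After op 6 (replace /jol/iex/v 45): {"jol":{"e":{"j":96,"mte":40,"pu":56},"iex":{"ax":3,"fc":92,"m":19,"v":45}},"te":{"k":{"sbb":24,"w":30},"ul":28},"x":[[53,78,8,65,18],22,{"d":9,"yvn":71,"zw":75},[38,48,62,29]]}
After op 7 (replace /jol/e/mte 10): {"jol":{"e":{"j":96,"mte":10,"pu":56},"iex":{"ax":3,"fc":92,"m":19,"v":45}},"te":{"k":{"sbb":24,"w":30},"ul":28},"x":[[53,78,8,65,18],22,{"d":9,"yvn":71,"zw":75},[38,48,62,29]]}
After op 8 (replace /x/0/1 48): {"jol":{"e":{"j":96,"mte":10,"pu":56},"iex":{"ax":3,"fc":92,"m":19,"v":45}},"te":{"k":{"sbb":24,"w":30},"ul":28},"x":[[53,48,8,65,18],22,{"d":9,"yvn":71,"zw":75},[38,48,62,29]]}
Size at path /x/3: 4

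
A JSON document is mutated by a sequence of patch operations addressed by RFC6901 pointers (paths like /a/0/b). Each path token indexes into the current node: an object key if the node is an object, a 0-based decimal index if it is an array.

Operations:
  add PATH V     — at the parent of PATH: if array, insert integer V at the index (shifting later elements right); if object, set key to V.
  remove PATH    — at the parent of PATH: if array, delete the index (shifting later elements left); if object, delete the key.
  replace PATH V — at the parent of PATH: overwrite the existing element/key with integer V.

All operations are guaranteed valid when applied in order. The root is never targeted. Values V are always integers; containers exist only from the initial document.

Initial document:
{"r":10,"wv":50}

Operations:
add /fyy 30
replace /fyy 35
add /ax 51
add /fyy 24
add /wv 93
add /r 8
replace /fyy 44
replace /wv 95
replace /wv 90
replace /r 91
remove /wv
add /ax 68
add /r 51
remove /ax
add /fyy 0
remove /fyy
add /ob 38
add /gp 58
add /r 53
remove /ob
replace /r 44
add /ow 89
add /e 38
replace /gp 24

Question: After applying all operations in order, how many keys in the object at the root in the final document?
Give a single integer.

Answer: 4

Derivation:
After op 1 (add /fyy 30): {"fyy":30,"r":10,"wv":50}
After op 2 (replace /fyy 35): {"fyy":35,"r":10,"wv":50}
After op 3 (add /ax 51): {"ax":51,"fyy":35,"r":10,"wv":50}
After op 4 (add /fyy 24): {"ax":51,"fyy":24,"r":10,"wv":50}
After op 5 (add /wv 93): {"ax":51,"fyy":24,"r":10,"wv":93}
After op 6 (add /r 8): {"ax":51,"fyy":24,"r":8,"wv":93}
After op 7 (replace /fyy 44): {"ax":51,"fyy":44,"r":8,"wv":93}
After op 8 (replace /wv 95): {"ax":51,"fyy":44,"r":8,"wv":95}
After op 9 (replace /wv 90): {"ax":51,"fyy":44,"r":8,"wv":90}
After op 10 (replace /r 91): {"ax":51,"fyy":44,"r":91,"wv":90}
After op 11 (remove /wv): {"ax":51,"fyy":44,"r":91}
After op 12 (add /ax 68): {"ax":68,"fyy":44,"r":91}
After op 13 (add /r 51): {"ax":68,"fyy":44,"r":51}
After op 14 (remove /ax): {"fyy":44,"r":51}
After op 15 (add /fyy 0): {"fyy":0,"r":51}
After op 16 (remove /fyy): {"r":51}
After op 17 (add /ob 38): {"ob":38,"r":51}
After op 18 (add /gp 58): {"gp":58,"ob":38,"r":51}
After op 19 (add /r 53): {"gp":58,"ob":38,"r":53}
After op 20 (remove /ob): {"gp":58,"r":53}
After op 21 (replace /r 44): {"gp":58,"r":44}
After op 22 (add /ow 89): {"gp":58,"ow":89,"r":44}
After op 23 (add /e 38): {"e":38,"gp":58,"ow":89,"r":44}
After op 24 (replace /gp 24): {"e":38,"gp":24,"ow":89,"r":44}
Size at the root: 4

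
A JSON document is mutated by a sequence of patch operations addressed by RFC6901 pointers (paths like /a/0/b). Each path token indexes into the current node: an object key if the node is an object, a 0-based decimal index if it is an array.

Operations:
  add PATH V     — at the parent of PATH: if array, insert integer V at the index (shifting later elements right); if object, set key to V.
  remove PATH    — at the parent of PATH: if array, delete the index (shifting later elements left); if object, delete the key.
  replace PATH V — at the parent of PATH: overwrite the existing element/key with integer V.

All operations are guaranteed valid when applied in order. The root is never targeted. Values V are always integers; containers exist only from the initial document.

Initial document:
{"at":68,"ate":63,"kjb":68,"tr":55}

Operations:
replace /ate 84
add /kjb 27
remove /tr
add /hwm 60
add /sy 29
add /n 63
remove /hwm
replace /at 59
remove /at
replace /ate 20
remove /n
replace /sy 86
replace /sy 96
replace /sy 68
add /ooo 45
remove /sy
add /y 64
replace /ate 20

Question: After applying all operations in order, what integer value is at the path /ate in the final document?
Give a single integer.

After op 1 (replace /ate 84): {"at":68,"ate":84,"kjb":68,"tr":55}
After op 2 (add /kjb 27): {"at":68,"ate":84,"kjb":27,"tr":55}
After op 3 (remove /tr): {"at":68,"ate":84,"kjb":27}
After op 4 (add /hwm 60): {"at":68,"ate":84,"hwm":60,"kjb":27}
After op 5 (add /sy 29): {"at":68,"ate":84,"hwm":60,"kjb":27,"sy":29}
After op 6 (add /n 63): {"at":68,"ate":84,"hwm":60,"kjb":27,"n":63,"sy":29}
After op 7 (remove /hwm): {"at":68,"ate":84,"kjb":27,"n":63,"sy":29}
After op 8 (replace /at 59): {"at":59,"ate":84,"kjb":27,"n":63,"sy":29}
After op 9 (remove /at): {"ate":84,"kjb":27,"n":63,"sy":29}
After op 10 (replace /ate 20): {"ate":20,"kjb":27,"n":63,"sy":29}
After op 11 (remove /n): {"ate":20,"kjb":27,"sy":29}
After op 12 (replace /sy 86): {"ate":20,"kjb":27,"sy":86}
After op 13 (replace /sy 96): {"ate":20,"kjb":27,"sy":96}
After op 14 (replace /sy 68): {"ate":20,"kjb":27,"sy":68}
After op 15 (add /ooo 45): {"ate":20,"kjb":27,"ooo":45,"sy":68}
After op 16 (remove /sy): {"ate":20,"kjb":27,"ooo":45}
After op 17 (add /y 64): {"ate":20,"kjb":27,"ooo":45,"y":64}
After op 18 (replace /ate 20): {"ate":20,"kjb":27,"ooo":45,"y":64}
Value at /ate: 20

Answer: 20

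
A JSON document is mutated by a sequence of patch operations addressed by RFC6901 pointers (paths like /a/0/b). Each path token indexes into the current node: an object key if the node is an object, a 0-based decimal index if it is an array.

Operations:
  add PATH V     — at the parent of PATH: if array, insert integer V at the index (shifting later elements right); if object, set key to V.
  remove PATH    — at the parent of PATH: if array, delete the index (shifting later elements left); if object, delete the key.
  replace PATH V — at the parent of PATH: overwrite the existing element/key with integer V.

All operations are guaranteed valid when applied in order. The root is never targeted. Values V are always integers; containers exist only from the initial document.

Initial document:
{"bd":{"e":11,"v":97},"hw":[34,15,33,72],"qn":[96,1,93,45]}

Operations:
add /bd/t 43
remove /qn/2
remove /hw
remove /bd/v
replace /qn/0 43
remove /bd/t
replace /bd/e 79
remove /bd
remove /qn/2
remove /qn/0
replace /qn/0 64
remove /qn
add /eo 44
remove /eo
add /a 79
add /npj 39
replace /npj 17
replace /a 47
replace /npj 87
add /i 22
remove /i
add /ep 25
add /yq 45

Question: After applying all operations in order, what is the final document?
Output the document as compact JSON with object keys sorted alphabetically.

After op 1 (add /bd/t 43): {"bd":{"e":11,"t":43,"v":97},"hw":[34,15,33,72],"qn":[96,1,93,45]}
After op 2 (remove /qn/2): {"bd":{"e":11,"t":43,"v":97},"hw":[34,15,33,72],"qn":[96,1,45]}
After op 3 (remove /hw): {"bd":{"e":11,"t":43,"v":97},"qn":[96,1,45]}
After op 4 (remove /bd/v): {"bd":{"e":11,"t":43},"qn":[96,1,45]}
After op 5 (replace /qn/0 43): {"bd":{"e":11,"t":43},"qn":[43,1,45]}
After op 6 (remove /bd/t): {"bd":{"e":11},"qn":[43,1,45]}
After op 7 (replace /bd/e 79): {"bd":{"e":79},"qn":[43,1,45]}
After op 8 (remove /bd): {"qn":[43,1,45]}
After op 9 (remove /qn/2): {"qn":[43,1]}
After op 10 (remove /qn/0): {"qn":[1]}
After op 11 (replace /qn/0 64): {"qn":[64]}
After op 12 (remove /qn): {}
After op 13 (add /eo 44): {"eo":44}
After op 14 (remove /eo): {}
After op 15 (add /a 79): {"a":79}
After op 16 (add /npj 39): {"a":79,"npj":39}
After op 17 (replace /npj 17): {"a":79,"npj":17}
After op 18 (replace /a 47): {"a":47,"npj":17}
After op 19 (replace /npj 87): {"a":47,"npj":87}
After op 20 (add /i 22): {"a":47,"i":22,"npj":87}
After op 21 (remove /i): {"a":47,"npj":87}
After op 22 (add /ep 25): {"a":47,"ep":25,"npj":87}
After op 23 (add /yq 45): {"a":47,"ep":25,"npj":87,"yq":45}

Answer: {"a":47,"ep":25,"npj":87,"yq":45}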